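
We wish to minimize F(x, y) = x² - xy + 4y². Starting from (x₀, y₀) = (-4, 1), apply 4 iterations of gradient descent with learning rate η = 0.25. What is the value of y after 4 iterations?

1.83203125

∇F = (2x - y, -x + 8y)
Step 1: at (-4, 1), ∇F = (-9, 12) → (-4, 1) − 0.25·(-9, 12) = (-1.75, -2)
Step 2: at (-1.75, -2), ∇F = (-1.5, -14.25) → (-1.75, -2) − 0.25·(-1.5, -14.25) = (-1.375, 1.5625)
Step 3: at (-1.375, 1.5625), ∇F = (-4.3125, 13.875) → (-1.375, 1.5625) − 0.25·(-4.3125, 13.875) = (-0.296875, -1.90625)
Step 4: at (-0.296875, -1.90625), ∇F = (1.3125, -14.953125) → (-0.296875, -1.90625) − 0.25·(1.3125, -14.953125) = (-0.625, 1.83203125)
y = 1.83203125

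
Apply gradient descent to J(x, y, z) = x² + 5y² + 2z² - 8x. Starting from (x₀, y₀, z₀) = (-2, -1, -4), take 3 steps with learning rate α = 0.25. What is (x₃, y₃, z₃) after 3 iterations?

∇J = (2x - 8, 10y, 4z)
(x₁, y₁, z₁) = (-2, -1, -4) − 0.25·(-12, -10, -16) = (1, 1.5, 0)
(x₂, y₂, z₂) = (1, 1.5, 0) − 0.25·(-6, 15, 0) = (2.5, -2.25, 0)
(x₃, y₃, z₃) = (2.5, -2.25, 0) − 0.25·(-3, -22.5, 0) = (3.25, 3.375, 0)

(3.25, 3.375, 0)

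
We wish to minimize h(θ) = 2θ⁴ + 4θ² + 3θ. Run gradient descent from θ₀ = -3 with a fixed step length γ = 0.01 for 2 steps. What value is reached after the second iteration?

-0.58959624

h′(θ) = 8θ³ + 8θ + 3
θ₁ = -3 − 0.01·(-237) = -0.63
θ₂ = -0.63 − 0.01·(-4.040376) = -0.58959624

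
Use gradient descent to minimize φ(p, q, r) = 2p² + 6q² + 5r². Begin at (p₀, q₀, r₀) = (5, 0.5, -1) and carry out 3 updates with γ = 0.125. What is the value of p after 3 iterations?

∇φ = (4p, 12q, 10r)
(p₁, q₁, r₁) = (5, 0.5, -1) − 0.125·(20, 6, -10) = (2.5, -0.25, 0.25)
(p₂, q₂, r₂) = (2.5, -0.25, 0.25) − 0.125·(10, -3, 2.5) = (1.25, 0.125, -0.0625)
(p₃, q₃, r₃) = (1.25, 0.125, -0.0625) − 0.125·(5, 1.5, -0.625) = (0.625, -0.0625, 0.015625)
p = 0.625

0.625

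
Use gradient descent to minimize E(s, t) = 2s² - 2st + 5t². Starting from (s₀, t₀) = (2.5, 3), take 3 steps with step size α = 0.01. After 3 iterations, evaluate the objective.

27.15310064144

∇E = (4s - 2t, -2s + 10t)
(s₁, t₁) = (2.5, 3) − 0.01·(4, 25) = (2.46, 2.75)
(s₂, t₂) = (2.46, 2.75) − 0.01·(4.34, 22.58) = (2.4166, 2.5242)
(s₃, t₃) = (2.4166, 2.5242) − 0.01·(4.618, 20.4088) = (2.37042, 2.320112)
E(2.37042, 2.320112) = 27.15310064144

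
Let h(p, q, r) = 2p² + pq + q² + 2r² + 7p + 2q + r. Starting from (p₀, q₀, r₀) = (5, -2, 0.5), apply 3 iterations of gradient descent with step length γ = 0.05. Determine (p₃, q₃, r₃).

∇h = (4p + q + 7, p + 2q + 2, 4r + 1)
Step 1: at (5, -2, 0.5), ∇h = (25, 3, 3) → (5, -2, 0.5) − 0.05·(25, 3, 3) = (3.75, -2.15, 0.35)
Step 2: at (3.75, -2.15, 0.35), ∇h = (19.85, 1.45, 2.4) → (3.75, -2.15, 0.35) − 0.05·(19.85, 1.45, 2.4) = (2.7575, -2.2225, 0.23)
Step 3: at (2.7575, -2.2225, 0.23), ∇h = (15.8075, 0.3125, 1.92) → (2.7575, -2.2225, 0.23) − 0.05·(15.8075, 0.3125, 1.92) = (1.967125, -2.238125, 0.134)

(1.967125, -2.238125, 0.134)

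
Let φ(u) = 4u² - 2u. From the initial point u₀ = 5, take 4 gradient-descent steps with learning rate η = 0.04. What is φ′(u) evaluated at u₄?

8.12492288

φ′(u) = 8u - 2
Step 1: φ′(5) = 38; u₁ = 5 − 0.04·38 = 3.48
Step 2: φ′(3.48) = 25.84; u₂ = 3.48 − 0.04·25.84 = 2.4464
Step 3: φ′(2.4464) = 17.5712; u₃ = 2.4464 − 0.04·17.5712 = 1.743552
Step 4: φ′(1.743552) = 11.948416; u₄ = 1.743552 − 0.04·11.948416 = 1.26561536
φ′(u) at (1.26561536) = 8.12492288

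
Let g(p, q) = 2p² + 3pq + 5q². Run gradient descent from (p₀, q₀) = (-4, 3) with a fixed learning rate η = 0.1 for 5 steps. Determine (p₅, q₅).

(-0.89181, 0.36936)

∇g = (4p + 3q, 3p + 10q)
Step 1: at (-4, 3), ∇g = (-7, 18) → (-4, 3) − 0.1·(-7, 18) = (-3.3, 1.2)
Step 2: at (-3.3, 1.2), ∇g = (-9.6, 2.1) → (-3.3, 1.2) − 0.1·(-9.6, 2.1) = (-2.34, 0.99)
Step 3: at (-2.34, 0.99), ∇g = (-6.39, 2.88) → (-2.34, 0.99) − 0.1·(-6.39, 2.88) = (-1.701, 0.702)
Step 4: at (-1.701, 0.702), ∇g = (-4.698, 1.917) → (-1.701, 0.702) − 0.1·(-4.698, 1.917) = (-1.2312, 0.5103)
Step 5: at (-1.2312, 0.5103), ∇g = (-3.3939, 1.4094) → (-1.2312, 0.5103) − 0.1·(-3.3939, 1.4094) = (-0.89181, 0.36936)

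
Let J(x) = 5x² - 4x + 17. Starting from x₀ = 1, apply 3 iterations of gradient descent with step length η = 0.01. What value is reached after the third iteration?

J′(x) = 10x - 4
Step 1: J′(1) = 6; x₁ = 1 − 0.01·6 = 0.94
Step 2: J′(0.94) = 5.4; x₂ = 0.94 − 0.01·5.4 = 0.886
Step 3: J′(0.886) = 4.86; x₃ = 0.886 − 0.01·4.86 = 0.8374

0.8374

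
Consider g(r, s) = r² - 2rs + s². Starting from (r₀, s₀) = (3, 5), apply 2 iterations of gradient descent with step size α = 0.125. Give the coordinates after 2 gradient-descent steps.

(3.75, 4.25)

∇g = (2r - 2s, -2r + 2s)
(r₁, s₁) = (3, 5) − 0.125·(-4, 4) = (3.5, 4.5)
(r₂, s₂) = (3.5, 4.5) − 0.125·(-2, 2) = (3.75, 4.25)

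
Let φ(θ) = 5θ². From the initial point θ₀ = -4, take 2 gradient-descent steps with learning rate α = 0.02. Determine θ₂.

-2.56

φ′(θ) = 10θ
θ₁ = -4 − 0.02·(-40) = -3.2
θ₂ = -3.2 − 0.02·(-32) = -2.56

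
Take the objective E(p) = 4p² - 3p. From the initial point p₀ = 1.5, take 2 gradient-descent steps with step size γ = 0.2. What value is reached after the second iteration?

0.78

E′(p) = 8p - 3
p₁ = 1.5 − 0.2·9 = -0.3
p₂ = -0.3 − 0.2·(-5.4) = 0.78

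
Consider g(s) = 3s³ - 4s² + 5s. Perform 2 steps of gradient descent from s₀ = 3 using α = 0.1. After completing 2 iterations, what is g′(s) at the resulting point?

2284.367184

g′(s) = 9s² - 8s + 5
Step 1: g′(3) = 62; s₁ = 3 − 0.1·62 = -3.2
Step 2: g′(-3.2) = 122.76; s₂ = -3.2 − 0.1·122.76 = -15.476
g′(s) at (-15.476) = 2284.367184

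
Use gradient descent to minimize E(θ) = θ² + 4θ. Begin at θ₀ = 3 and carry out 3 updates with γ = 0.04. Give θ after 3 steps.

E′(θ) = 2θ + 4
θ₁ = 3 − 0.04·10 = 2.6
θ₂ = 2.6 − 0.04·9.2 = 2.232
θ₃ = 2.232 − 0.04·8.464 = 1.89344

1.89344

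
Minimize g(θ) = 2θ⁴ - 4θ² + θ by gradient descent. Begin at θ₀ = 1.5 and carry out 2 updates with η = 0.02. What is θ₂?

1.08591488

g′(θ) = 8θ³ - 8θ + 1
θ₁ = 1.5 − 0.02·16 = 1.18
θ₂ = 1.18 − 0.02·4.704256 = 1.08591488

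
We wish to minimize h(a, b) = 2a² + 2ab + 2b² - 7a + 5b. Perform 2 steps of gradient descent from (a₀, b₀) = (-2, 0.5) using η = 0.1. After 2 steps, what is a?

0.3

∇h = (4a + 2b - 7, 2a + 4b + 5)
(a₁, b₁) = (-2, 0.5) − 0.1·(-14, 3) = (-0.6, 0.2)
(a₂, b₂) = (-0.6, 0.2) − 0.1·(-9, 4.6) = (0.3, -0.26)
a = 0.3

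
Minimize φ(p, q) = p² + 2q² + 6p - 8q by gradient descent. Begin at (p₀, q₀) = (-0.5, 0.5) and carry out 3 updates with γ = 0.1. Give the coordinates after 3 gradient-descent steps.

(-1.72, 1.676)

∇φ = (2p + 6, 4q - 8)
Step 1: at (-0.5, 0.5), ∇φ = (5, -6) → (-0.5, 0.5) − 0.1·(5, -6) = (-1, 1.1)
Step 2: at (-1, 1.1), ∇φ = (4, -3.6) → (-1, 1.1) − 0.1·(4, -3.6) = (-1.4, 1.46)
Step 3: at (-1.4, 1.46), ∇φ = (3.2, -2.16) → (-1.4, 1.46) − 0.1·(3.2, -2.16) = (-1.72, 1.676)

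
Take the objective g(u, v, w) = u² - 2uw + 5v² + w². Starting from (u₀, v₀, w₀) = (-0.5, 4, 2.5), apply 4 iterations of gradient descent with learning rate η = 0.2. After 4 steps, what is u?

0.9976

∇g = (2u - 2w, 10v, -2u + 2w)
Step 1: at (-0.5, 4, 2.5), ∇g = (-6, 40, 6) → (-0.5, 4, 2.5) − 0.2·(-6, 40, 6) = (0.7, -4, 1.3)
Step 2: at (0.7, -4, 1.3), ∇g = (-1.2, -40, 1.2) → (0.7, -4, 1.3) − 0.2·(-1.2, -40, 1.2) = (0.94, 4, 1.06)
Step 3: at (0.94, 4, 1.06), ∇g = (-0.24, 40, 0.24) → (0.94, 4, 1.06) − 0.2·(-0.24, 40, 0.24) = (0.988, -4, 1.012)
Step 4: at (0.988, -4, 1.012), ∇g = (-0.048, -40, 0.048) → (0.988, -4, 1.012) − 0.2·(-0.048, -40, 0.048) = (0.9976, 4, 1.0024)
u = 0.9976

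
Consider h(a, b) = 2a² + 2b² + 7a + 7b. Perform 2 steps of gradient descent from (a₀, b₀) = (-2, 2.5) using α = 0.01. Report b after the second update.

∇h = (4a + 7, 4b + 7)
Step 1: at (-2, 2.5), ∇h = (-1, 17) → (-2, 2.5) − 0.01·(-1, 17) = (-1.99, 2.33)
Step 2: at (-1.99, 2.33), ∇h = (-0.96, 16.32) → (-1.99, 2.33) − 0.01·(-0.96, 16.32) = (-1.9804, 2.1668)
b = 2.1668

2.1668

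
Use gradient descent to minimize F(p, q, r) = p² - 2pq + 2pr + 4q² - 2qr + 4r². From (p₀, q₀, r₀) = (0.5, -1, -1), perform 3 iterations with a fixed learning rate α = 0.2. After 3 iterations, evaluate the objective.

0.365584

∇F = (2p - 2q + 2r, -2p + 8q - 2r, 2p - 2q + 8r)
Step 1: at (0.5, -1, -1), ∇F = (1, -7, -5) → (0.5, -1, -1) − 0.2·(1, -7, -5) = (0.3, 0.4, 0)
Step 2: at (0.3, 0.4, 0), ∇F = (-0.2, 2.6, -0.2) → (0.3, 0.4, 0) − 0.2·(-0.2, 2.6, -0.2) = (0.34, -0.12, 0.04)
Step 3: at (0.34, -0.12, 0.04), ∇F = (1, -1.72, 1.24) → (0.34, -0.12, 0.04) − 0.2·(1, -1.72, 1.24) = (0.14, 0.224, -0.208)
F(0.14, 0.224, -0.208) = 0.365584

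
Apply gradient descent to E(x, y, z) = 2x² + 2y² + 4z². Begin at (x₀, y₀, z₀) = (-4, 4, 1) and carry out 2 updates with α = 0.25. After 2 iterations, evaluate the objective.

4

∇E = (4x, 4y, 8z)
(x₁, y₁, z₁) = (-4, 4, 1) − 0.25·(-16, 16, 8) = (0, 0, -1)
(x₂, y₂, z₂) = (0, 0, -1) − 0.25·(0, 0, -8) = (0, 0, 1)
E(0, 0, 1) = 4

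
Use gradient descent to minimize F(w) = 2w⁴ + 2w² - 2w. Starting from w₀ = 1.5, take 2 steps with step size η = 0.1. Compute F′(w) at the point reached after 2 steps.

135.604172333056

F′(w) = 8w³ + 4w - 2
Step 1: F′(1.5) = 31; w₁ = 1.5 − 0.1·31 = -1.6
Step 2: F′(-1.6) = -41.168; w₂ = -1.6 − 0.1·(-41.168) = 2.5168
F′(w) at (2.5168) = 135.604172333056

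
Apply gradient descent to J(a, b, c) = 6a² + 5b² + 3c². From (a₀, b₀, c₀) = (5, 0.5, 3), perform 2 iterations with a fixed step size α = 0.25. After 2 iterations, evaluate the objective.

∇J = (12a, 10b, 6c)
Step 1: at (5, 0.5, 3), ∇J = (60, 5, 18) → (5, 0.5, 3) − 0.25·(60, 5, 18) = (-10, -0.75, -1.5)
Step 2: at (-10, -0.75, -1.5), ∇J = (-120, -7.5, -9) → (-10, -0.75, -1.5) − 0.25·(-120, -7.5, -9) = (20, 1.125, 0.75)
J(20, 1.125, 0.75) = 2408.015625

2408.015625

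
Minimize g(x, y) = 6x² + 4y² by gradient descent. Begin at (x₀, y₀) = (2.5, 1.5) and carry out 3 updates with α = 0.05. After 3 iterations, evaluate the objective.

0.573504

∇g = (12x, 8y)
Step 1: at (2.5, 1.5), ∇g = (30, 12) → (2.5, 1.5) − 0.05·(30, 12) = (1, 0.9)
Step 2: at (1, 0.9), ∇g = (12, 7.2) → (1, 0.9) − 0.05·(12, 7.2) = (0.4, 0.54)
Step 3: at (0.4, 0.54), ∇g = (4.8, 4.32) → (0.4, 0.54) − 0.05·(4.8, 4.32) = (0.16, 0.324)
g(0.16, 0.324) = 0.573504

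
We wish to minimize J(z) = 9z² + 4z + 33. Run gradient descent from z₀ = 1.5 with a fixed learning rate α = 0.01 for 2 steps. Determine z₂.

0.9358

J′(z) = 18z + 4
z₁ = 1.5 − 0.01·31 = 1.19
z₂ = 1.19 − 0.01·25.42 = 0.9358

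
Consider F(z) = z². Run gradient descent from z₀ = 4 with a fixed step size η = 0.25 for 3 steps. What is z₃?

F′(z) = 2z
Step 1: F′(4) = 8; z₁ = 4 − 0.25·8 = 2
Step 2: F′(2) = 4; z₂ = 2 − 0.25·4 = 1
Step 3: F′(1) = 2; z₃ = 1 − 0.25·2 = 0.5

0.5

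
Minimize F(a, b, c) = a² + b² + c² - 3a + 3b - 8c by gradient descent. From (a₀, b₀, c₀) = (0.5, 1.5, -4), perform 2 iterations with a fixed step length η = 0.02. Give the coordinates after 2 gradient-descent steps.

(0.5784, 1.2648, -3.3728)

∇F = (2a - 3, 2b + 3, 2c - 8)
(a₁, b₁, c₁) = (0.5, 1.5, -4) − 0.02·(-2, 6, -16) = (0.54, 1.38, -3.68)
(a₂, b₂, c₂) = (0.54, 1.38, -3.68) − 0.02·(-1.92, 5.76, -15.36) = (0.5784, 1.2648, -3.3728)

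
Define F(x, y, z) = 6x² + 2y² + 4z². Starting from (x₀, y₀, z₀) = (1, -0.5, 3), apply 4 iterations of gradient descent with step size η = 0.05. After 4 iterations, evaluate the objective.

∇F = (12x, 4y, 8z)
(x₁, y₁, z₁) = (1, -0.5, 3) − 0.05·(12, -2, 24) = (0.4, -0.4, 1.8)
(x₂, y₂, z₂) = (0.4, -0.4, 1.8) − 0.05·(4.8, -1.6, 14.4) = (0.16, -0.32, 1.08)
(x₃, y₃, z₃) = (0.16, -0.32, 1.08) − 0.05·(1.92, -1.28, 8.64) = (0.064, -0.256, 0.648)
(x₄, y₄, z₄) = (0.064, -0.256, 0.648) − 0.05·(0.768, -1.024, 5.184) = (0.0256, -0.2048, 0.3888)
F(0.0256, -0.2048, 0.3888) = 0.69248

0.69248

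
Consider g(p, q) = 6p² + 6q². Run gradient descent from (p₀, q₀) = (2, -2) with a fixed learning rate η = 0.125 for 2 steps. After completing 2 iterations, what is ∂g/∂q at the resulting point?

-6

∇g = (12p, 12q)
Step 1: at (2, -2), ∇g = (24, -24) → (2, -2) − 0.125·(24, -24) = (-1, 1)
Step 2: at (-1, 1), ∇g = (-12, 12) → (-1, 1) − 0.125·(-12, 12) = (0.5, -0.5)
∂g/∂q at (0.5, -0.5) = -6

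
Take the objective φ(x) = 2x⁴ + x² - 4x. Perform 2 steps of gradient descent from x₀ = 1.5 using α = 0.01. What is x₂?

φ′(x) = 8x³ + 2x - 4
x₁ = 1.5 − 0.01·26 = 1.24
x₂ = 1.24 − 0.01·13.732992 = 1.10267008

1.10267008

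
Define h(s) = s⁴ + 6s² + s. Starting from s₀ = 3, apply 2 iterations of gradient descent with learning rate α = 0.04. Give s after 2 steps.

h′(s) = 4s³ + 12s + 1
Step 1: h′(3) = 145; s₁ = 3 − 0.04·145 = -2.8
Step 2: h′(-2.8) = -120.408; s₂ = -2.8 − 0.04·(-120.408) = 2.01632

2.01632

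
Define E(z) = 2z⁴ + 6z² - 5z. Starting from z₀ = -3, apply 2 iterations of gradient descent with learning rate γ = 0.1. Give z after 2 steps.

-9361.7064

E′(z) = 8z³ + 12z - 5
z₁ = -3 − 0.1·(-257) = 22.7
z₂ = 22.7 − 0.1·93844.064 = -9361.7064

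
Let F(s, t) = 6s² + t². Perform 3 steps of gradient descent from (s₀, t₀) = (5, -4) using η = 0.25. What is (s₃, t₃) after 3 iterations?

(-40, -0.5)

∇F = (12s, 2t)
Step 1: at (5, -4), ∇F = (60, -8) → (5, -4) − 0.25·(60, -8) = (-10, -2)
Step 2: at (-10, -2), ∇F = (-120, -4) → (-10, -2) − 0.25·(-120, -4) = (20, -1)
Step 3: at (20, -1), ∇F = (240, -2) → (20, -1) − 0.25·(240, -2) = (-40, -0.5)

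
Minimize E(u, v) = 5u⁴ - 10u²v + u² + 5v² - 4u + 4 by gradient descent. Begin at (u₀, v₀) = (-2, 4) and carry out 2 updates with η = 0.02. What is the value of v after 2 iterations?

∇E = (20u³ - 20uv + 2u - 4, -10u² + 10v)
Step 1: at (-2, 4), ∇E = (-8, 0) → (-2, 4) − 0.02·(-8, 0) = (-1.84, 4)
Step 2: at (-1.84, 4), ∇E = (14.92992, 6.144) → (-1.84, 4) − 0.02·(14.92992, 6.144) = (-2.1385984, 3.87712)
v = 3.87712

3.87712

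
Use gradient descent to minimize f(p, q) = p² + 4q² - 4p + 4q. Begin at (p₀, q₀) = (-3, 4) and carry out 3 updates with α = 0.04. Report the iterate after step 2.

∇f = (2p - 4, 8q + 4)
Step 1: at (-3, 4), ∇f = (-10, 36) → (-3, 4) − 0.04·(-10, 36) = (-2.6, 2.56)
Step 2: at (-2.6, 2.56), ∇f = (-9.2, 24.48) → (-2.6, 2.56) − 0.04·(-9.2, 24.48) = (-2.232, 1.5808)

(-2.232, 1.5808)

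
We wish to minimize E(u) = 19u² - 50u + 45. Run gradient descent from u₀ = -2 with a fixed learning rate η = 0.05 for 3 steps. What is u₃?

E′(u) = 38u - 50
Step 1: E′(-2) = -126; u₁ = -2 − 0.05·(-126) = 4.3
Step 2: E′(4.3) = 113.4; u₂ = 4.3 − 0.05·113.4 = -1.37
Step 3: E′(-1.37) = -102.06; u₃ = -1.37 − 0.05·(-102.06) = 3.733

3.733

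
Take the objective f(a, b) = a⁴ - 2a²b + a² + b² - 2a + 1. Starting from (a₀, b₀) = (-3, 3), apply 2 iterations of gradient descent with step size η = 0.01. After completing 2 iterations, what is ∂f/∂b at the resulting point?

-1.5687918592

∇f = (4a³ - 4ab + 2a - 2, -2a² + 2b)
(a₁, b₁) = (-3, 3) − 0.01·(-80, -12) = (-2.2, 3.12)
(a₂, b₂) = (-2.2, 3.12) − 0.01·(-21.536, -3.44) = (-1.98464, 3.1544)
∂f/∂b at (-1.98464, 3.1544) = -1.5687918592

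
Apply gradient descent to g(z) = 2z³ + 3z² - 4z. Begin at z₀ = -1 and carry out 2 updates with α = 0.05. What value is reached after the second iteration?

g′(z) = 6z² + 6z - 4
z₁ = -1 − 0.05·(-4) = -0.8
z₂ = -0.8 − 0.05·(-4.96) = -0.552

-0.552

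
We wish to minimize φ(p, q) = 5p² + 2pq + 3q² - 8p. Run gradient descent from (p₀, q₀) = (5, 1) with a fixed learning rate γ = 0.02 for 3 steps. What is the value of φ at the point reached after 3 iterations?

20.14047711232

∇φ = (10p + 2q - 8, 2p + 6q)
Step 1: at (5, 1), ∇φ = (44, 16) → (5, 1) − 0.02·(44, 16) = (4.12, 0.68)
Step 2: at (4.12, 0.68), ∇φ = (34.56, 12.32) → (4.12, 0.68) − 0.02·(34.56, 12.32) = (3.4288, 0.4336)
Step 3: at (3.4288, 0.4336), ∇φ = (27.1552, 9.4592) → (3.4288, 0.4336) − 0.02·(27.1552, 9.4592) = (2.885696, 0.244416)
φ(2.885696, 0.244416) = 20.14047711232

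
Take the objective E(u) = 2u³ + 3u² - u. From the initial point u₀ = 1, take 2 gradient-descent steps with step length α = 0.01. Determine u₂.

0.799074

E′(u) = 6u² + 6u - 1
u₁ = 1 − 0.01·11 = 0.89
u₂ = 0.89 − 0.01·9.0926 = 0.799074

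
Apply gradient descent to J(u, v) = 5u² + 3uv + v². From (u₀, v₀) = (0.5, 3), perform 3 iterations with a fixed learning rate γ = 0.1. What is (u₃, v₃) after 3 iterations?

(-0.621, 1.8585)

∇J = (10u + 3v, 3u + 2v)
Step 1: at (0.5, 3), ∇J = (14, 7.5) → (0.5, 3) − 0.1·(14, 7.5) = (-0.9, 2.25)
Step 2: at (-0.9, 2.25), ∇J = (-2.25, 1.8) → (-0.9, 2.25) − 0.1·(-2.25, 1.8) = (-0.675, 2.07)
Step 3: at (-0.675, 2.07), ∇J = (-0.54, 2.115) → (-0.675, 2.07) − 0.1·(-0.54, 2.115) = (-0.621, 1.8585)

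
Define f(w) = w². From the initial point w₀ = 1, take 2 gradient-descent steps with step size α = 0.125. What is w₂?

f′(w) = 2w
w₁ = 1 − 0.125·2 = 0.75
w₂ = 0.75 − 0.125·1.5 = 0.5625

0.5625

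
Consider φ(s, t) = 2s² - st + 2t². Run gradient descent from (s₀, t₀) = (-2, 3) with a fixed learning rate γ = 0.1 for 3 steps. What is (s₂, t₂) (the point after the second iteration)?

∇φ = (4s - t, -s + 4t)
Step 1: at (-2, 3), ∇φ = (-11, 14) → (-2, 3) − 0.1·(-11, 14) = (-0.9, 1.6)
Step 2: at (-0.9, 1.6), ∇φ = (-5.2, 7.3) → (-0.9, 1.6) − 0.1·(-5.2, 7.3) = (-0.38, 0.87)

(-0.38, 0.87)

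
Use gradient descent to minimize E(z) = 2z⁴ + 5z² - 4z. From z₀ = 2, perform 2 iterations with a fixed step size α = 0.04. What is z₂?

-0.00704

E′(z) = 8z³ + 10z - 4
z₁ = 2 − 0.04·80 = -1.2
z₂ = -1.2 − 0.04·(-29.824) = -0.00704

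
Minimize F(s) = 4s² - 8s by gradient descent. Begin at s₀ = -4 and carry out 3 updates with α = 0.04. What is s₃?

-0.57216

F′(s) = 8s - 8
Step 1: F′(-4) = -40; s₁ = -4 − 0.04·(-40) = -2.4
Step 2: F′(-2.4) = -27.2; s₂ = -2.4 − 0.04·(-27.2) = -1.312
Step 3: F′(-1.312) = -18.496; s₃ = -1.312 − 0.04·(-18.496) = -0.57216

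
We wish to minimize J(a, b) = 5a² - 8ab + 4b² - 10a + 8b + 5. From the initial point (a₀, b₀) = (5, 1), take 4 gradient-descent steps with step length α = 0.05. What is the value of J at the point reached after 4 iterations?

3.68444416

∇J = (10a - 8b - 10, -8a + 8b + 8)
Step 1: at (5, 1), ∇J = (32, -24) → (5, 1) − 0.05·(32, -24) = (3.4, 2.2)
Step 2: at (3.4, 2.2), ∇J = (6.4, -1.6) → (3.4, 2.2) − 0.05·(6.4, -1.6) = (3.08, 2.28)
Step 3: at (3.08, 2.28), ∇J = (2.56, 1.6) → (3.08, 2.28) − 0.05·(2.56, 1.6) = (2.952, 2.2)
Step 4: at (2.952, 2.2), ∇J = (1.92, 1.984) → (2.952, 2.2) − 0.05·(1.92, 1.984) = (2.856, 2.1008)
J(2.856, 2.1008) = 3.68444416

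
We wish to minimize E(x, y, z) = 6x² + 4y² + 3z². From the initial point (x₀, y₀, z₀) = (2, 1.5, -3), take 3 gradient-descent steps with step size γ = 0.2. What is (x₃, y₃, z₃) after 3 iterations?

∇E = (12x, 8y, 6z)
(x₁, y₁, z₁) = (2, 1.5, -3) − 0.2·(24, 12, -18) = (-2.8, -0.9, 0.6)
(x₂, y₂, z₂) = (-2.8, -0.9, 0.6) − 0.2·(-33.6, -7.2, 3.6) = (3.92, 0.54, -0.12)
(x₃, y₃, z₃) = (3.92, 0.54, -0.12) − 0.2·(47.04, 4.32, -0.72) = (-5.488, -0.324, 0.024)

(-5.488, -0.324, 0.024)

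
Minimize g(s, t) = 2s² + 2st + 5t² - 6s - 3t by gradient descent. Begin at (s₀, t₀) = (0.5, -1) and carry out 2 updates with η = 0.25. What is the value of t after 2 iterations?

-3.25

∇g = (4s + 2t - 6, 2s + 10t - 3)
(s₁, t₁) = (0.5, -1) − 0.25·(-6, -12) = (2, 2)
(s₂, t₂) = (2, 2) − 0.25·(6, 21) = (0.5, -3.25)
t = -3.25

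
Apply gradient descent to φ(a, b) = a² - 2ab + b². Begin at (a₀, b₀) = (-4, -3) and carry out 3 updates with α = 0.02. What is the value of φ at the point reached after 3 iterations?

0.606355001344

∇φ = (2a - 2b, -2a + 2b)
Step 1: at (-4, -3), ∇φ = (-2, 2) → (-4, -3) − 0.02·(-2, 2) = (-3.96, -3.04)
Step 2: at (-3.96, -3.04), ∇φ = (-1.84, 1.84) → (-3.96, -3.04) − 0.02·(-1.84, 1.84) = (-3.9232, -3.0768)
Step 3: at (-3.9232, -3.0768), ∇φ = (-1.6928, 1.6928) → (-3.9232, -3.0768) − 0.02·(-1.6928, 1.6928) = (-3.889344, -3.110656)
φ(-3.889344, -3.110656) = 0.606355001344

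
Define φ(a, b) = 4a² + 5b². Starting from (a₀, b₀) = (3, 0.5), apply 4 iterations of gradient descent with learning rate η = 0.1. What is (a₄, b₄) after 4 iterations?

(0.0048, 0)

∇φ = (8a, 10b)
Step 1: at (3, 0.5), ∇φ = (24, 5) → (3, 0.5) − 0.1·(24, 5) = (0.6, 0)
Step 2: at (0.6, 0), ∇φ = (4.8, 0) → (0.6, 0) − 0.1·(4.8, 0) = (0.12, 0)
Step 3: at (0.12, 0), ∇φ = (0.96, 0) → (0.12, 0) − 0.1·(0.96, 0) = (0.024, 0)
Step 4: at (0.024, 0), ∇φ = (0.192, 0) → (0.024, 0) − 0.1·(0.192, 0) = (0.0048, 0)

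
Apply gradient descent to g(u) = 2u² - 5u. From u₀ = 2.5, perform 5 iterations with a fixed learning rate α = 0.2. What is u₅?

g′(u) = 4u - 5
u₁ = 2.5 − 0.2·5 = 1.5
u₂ = 1.5 − 0.2·1 = 1.3
u₃ = 1.3 − 0.2·0.2 = 1.26
u₄ = 1.26 − 0.2·0.04 = 1.252
u₅ = 1.252 − 0.2·0.008 = 1.2504

1.2504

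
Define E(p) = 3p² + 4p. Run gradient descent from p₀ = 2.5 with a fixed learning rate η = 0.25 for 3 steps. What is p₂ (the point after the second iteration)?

0.125

E′(p) = 6p + 4
Step 1: E′(2.5) = 19; p₁ = 2.5 − 0.25·19 = -2.25
Step 2: E′(-2.25) = -9.5; p₂ = -2.25 − 0.25·(-9.5) = 0.125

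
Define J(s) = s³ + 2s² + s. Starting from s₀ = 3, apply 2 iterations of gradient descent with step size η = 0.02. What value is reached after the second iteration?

1.7136

J′(s) = 3s² + 4s + 1
Step 1: J′(3) = 40; s₁ = 3 − 0.02·40 = 2.2
Step 2: J′(2.2) = 24.32; s₂ = 2.2 − 0.02·24.32 = 1.7136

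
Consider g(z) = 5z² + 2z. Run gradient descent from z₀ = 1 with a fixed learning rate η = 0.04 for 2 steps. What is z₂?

0.232

g′(z) = 10z + 2
Step 1: g′(1) = 12; z₁ = 1 − 0.04·12 = 0.52
Step 2: g′(0.52) = 7.2; z₂ = 0.52 − 0.04·7.2 = 0.232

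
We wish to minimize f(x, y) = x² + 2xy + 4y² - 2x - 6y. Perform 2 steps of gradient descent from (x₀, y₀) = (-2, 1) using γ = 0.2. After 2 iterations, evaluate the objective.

∇f = (2x + 2y - 2, 2x + 8y - 6)
Step 1: at (-2, 1), ∇f = (-4, -2) → (-2, 1) − 0.2·(-4, -2) = (-1.2, 1.4)
Step 2: at (-1.2, 1.4), ∇f = (-1.6, 2.8) → (-1.2, 1.4) − 0.2·(-1.6, 2.8) = (-0.88, 0.84)
f(-0.88, 0.84) = -1.1616

-1.1616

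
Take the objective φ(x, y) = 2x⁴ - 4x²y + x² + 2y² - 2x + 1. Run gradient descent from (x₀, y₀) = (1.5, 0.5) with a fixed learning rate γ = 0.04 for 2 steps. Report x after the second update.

∇φ = (8x³ - 8xy + 2x - 2, -4x² + 4y)
(x₁, y₁) = (1.5, 0.5) − 0.04·(22, -7) = (0.62, 0.78)
(x₂, y₂) = (0.62, 0.78) − 0.04·(-2.722176, 1.5824) = (0.72888704, 0.716704)
x = 0.72888704

0.72888704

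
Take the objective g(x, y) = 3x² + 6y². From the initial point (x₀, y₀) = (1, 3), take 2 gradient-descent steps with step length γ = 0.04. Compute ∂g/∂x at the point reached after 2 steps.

∇g = (6x, 12y)
(x₁, y₁) = (1, 3) − 0.04·(6, 36) = (0.76, 1.56)
(x₂, y₂) = (0.76, 1.56) − 0.04·(4.56, 18.72) = (0.5776, 0.8112)
∂g/∂x at (0.5776, 0.8112) = 3.4656

3.4656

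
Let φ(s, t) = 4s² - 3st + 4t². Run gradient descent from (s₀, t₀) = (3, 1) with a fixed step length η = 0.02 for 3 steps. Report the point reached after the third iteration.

∇φ = (8s - 3t, -3s + 8t)
Step 1: at (3, 1), ∇φ = (21, -1) → (3, 1) − 0.02·(21, -1) = (2.58, 1.02)
Step 2: at (2.58, 1.02), ∇φ = (17.58, 0.42) → (2.58, 1.02) − 0.02·(17.58, 0.42) = (2.2284, 1.0116)
Step 3: at (2.2284, 1.0116), ∇φ = (14.7924, 1.4076) → (2.2284, 1.0116) − 0.02·(14.7924, 1.4076) = (1.932552, 0.983448)

(1.932552, 0.983448)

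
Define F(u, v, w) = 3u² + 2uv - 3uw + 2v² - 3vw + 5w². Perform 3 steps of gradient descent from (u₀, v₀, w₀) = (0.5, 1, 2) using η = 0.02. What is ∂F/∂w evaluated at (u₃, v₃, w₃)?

∇F = (6u + 2v - 3w, 2u + 4v - 3w, -3u - 3v + 10w)
Step 1: at (0.5, 1, 2), ∇F = (-1, -1, 15.5) → (0.5, 1, 2) − 0.02·(-1, -1, 15.5) = (0.52, 1.02, 1.69)
Step 2: at (0.52, 1.02, 1.69), ∇F = (0.09, 0.05, 12.28) → (0.52, 1.02, 1.69) − 0.02·(0.09, 0.05, 12.28) = (0.5182, 1.019, 1.4444)
Step 3: at (0.5182, 1.019, 1.4444), ∇F = (0.814, 0.7792, 9.8324) → (0.5182, 1.019, 1.4444) − 0.02·(0.814, 0.7792, 9.8324) = (0.50192, 1.003416, 1.247752)
∂F/∂w at (0.50192, 1.003416, 1.247752) = 7.961512

7.961512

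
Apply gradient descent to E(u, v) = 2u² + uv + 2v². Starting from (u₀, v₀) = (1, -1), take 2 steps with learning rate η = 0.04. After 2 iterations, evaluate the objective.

∇E = (4u + v, u + 4v)
(u₁, v₁) = (1, -1) − 0.04·(3, -3) = (0.88, -0.88)
(u₂, v₂) = (0.88, -0.88) − 0.04·(2.64, -2.64) = (0.7744, -0.7744)
E(0.7744, -0.7744) = 1.79908608

1.79908608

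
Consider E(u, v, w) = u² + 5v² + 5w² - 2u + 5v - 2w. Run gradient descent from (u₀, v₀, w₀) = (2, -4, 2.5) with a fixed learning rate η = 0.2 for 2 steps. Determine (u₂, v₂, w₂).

∇E = (2u - 2, 10v + 5, 10w - 2)
Step 1: at (2, -4, 2.5), ∇E = (2, -35, 23) → (2, -4, 2.5) − 0.2·(2, -35, 23) = (1.6, 3, -2.1)
Step 2: at (1.6, 3, -2.1), ∇E = (1.2, 35, -23) → (1.6, 3, -2.1) − 0.2·(1.2, 35, -23) = (1.36, -4, 2.5)

(1.36, -4, 2.5)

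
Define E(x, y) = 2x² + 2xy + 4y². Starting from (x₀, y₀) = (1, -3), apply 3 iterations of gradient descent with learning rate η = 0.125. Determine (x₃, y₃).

(0.421875, -0.171875)

∇E = (4x + 2y, 2x + 8y)
Step 1: at (1, -3), ∇E = (-2, -22) → (1, -3) − 0.125·(-2, -22) = (1.25, -0.25)
Step 2: at (1.25, -0.25), ∇E = (4.5, 0.5) → (1.25, -0.25) − 0.125·(4.5, 0.5) = (0.6875, -0.3125)
Step 3: at (0.6875, -0.3125), ∇E = (2.125, -1.125) → (0.6875, -0.3125) − 0.125·(2.125, -1.125) = (0.421875, -0.171875)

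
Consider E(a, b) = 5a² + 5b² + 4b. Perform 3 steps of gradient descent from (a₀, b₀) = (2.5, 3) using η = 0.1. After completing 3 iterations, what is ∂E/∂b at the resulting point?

0

∇E = (10a, 10b + 4)
Step 1: at (2.5, 3), ∇E = (25, 34) → (2.5, 3) − 0.1·(25, 34) = (0, -0.4)
Step 2: at (0, -0.4), ∇E = (0, 0) → (0, -0.4) − 0.1·(0, 0) = (0, -0.4)
Step 3: at (0, -0.4), ∇E = (0, 0) → (0, -0.4) − 0.1·(0, 0) = (0, -0.4)
∂E/∂b at (0, -0.4) = 0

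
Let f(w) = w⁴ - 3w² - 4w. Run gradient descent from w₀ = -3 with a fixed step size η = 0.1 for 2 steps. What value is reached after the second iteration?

-94.2176

f′(w) = 4w³ - 6w - 4
w₁ = -3 − 0.1·(-94) = 6.4
w₂ = 6.4 − 0.1·1006.176 = -94.2176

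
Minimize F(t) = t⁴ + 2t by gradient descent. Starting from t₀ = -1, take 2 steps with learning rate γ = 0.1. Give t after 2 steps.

F′(t) = 4t³ + 2
t₁ = -1 − 0.1·(-2) = -0.8
t₂ = -0.8 − 0.1·(-0.048) = -0.7952

-0.7952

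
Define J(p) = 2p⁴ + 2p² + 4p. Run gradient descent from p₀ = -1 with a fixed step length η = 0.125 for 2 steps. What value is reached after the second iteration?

J′(p) = 8p³ + 4p + 4
Step 1: J′(-1) = -8; p₁ = -1 − 0.125·(-8) = 0
Step 2: J′(0) = 4; p₂ = 0 − 0.125·4 = -0.5

-0.5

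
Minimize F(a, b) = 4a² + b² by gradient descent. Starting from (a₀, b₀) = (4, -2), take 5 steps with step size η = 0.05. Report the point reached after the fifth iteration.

∇F = (8a, 2b)
Step 1: at (4, -2), ∇F = (32, -4) → (4, -2) − 0.05·(32, -4) = (2.4, -1.8)
Step 2: at (2.4, -1.8), ∇F = (19.2, -3.6) → (2.4, -1.8) − 0.05·(19.2, -3.6) = (1.44, -1.62)
Step 3: at (1.44, -1.62), ∇F = (11.52, -3.24) → (1.44, -1.62) − 0.05·(11.52, -3.24) = (0.864, -1.458)
Step 4: at (0.864, -1.458), ∇F = (6.912, -2.916) → (0.864, -1.458) − 0.05·(6.912, -2.916) = (0.5184, -1.3122)
Step 5: at (0.5184, -1.3122), ∇F = (4.1472, -2.6244) → (0.5184, -1.3122) − 0.05·(4.1472, -2.6244) = (0.31104, -1.18098)

(0.31104, -1.18098)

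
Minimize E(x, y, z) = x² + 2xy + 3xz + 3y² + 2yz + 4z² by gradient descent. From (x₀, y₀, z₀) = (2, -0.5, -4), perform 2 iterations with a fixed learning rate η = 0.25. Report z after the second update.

∇E = (2x + 2y + 3z, 2x + 6y + 2z, 3x + 2y + 8z)
Step 1: at (2, -0.5, -4), ∇E = (-9, -7, -27) → (2, -0.5, -4) − 0.25·(-9, -7, -27) = (4.25, 1.25, 2.75)
Step 2: at (4.25, 1.25, 2.75), ∇E = (19.25, 21.5, 37.25) → (4.25, 1.25, 2.75) − 0.25·(19.25, 21.5, 37.25) = (-0.5625, -4.125, -6.5625)
z = -6.5625

-6.5625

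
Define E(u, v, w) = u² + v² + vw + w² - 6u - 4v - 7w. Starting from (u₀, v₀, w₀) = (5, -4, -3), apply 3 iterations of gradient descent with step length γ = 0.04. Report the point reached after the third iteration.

(4.557376, -2.416448, -1.18592)

∇E = (2u - 6, 2v + w - 4, v + 2w - 7)
(u₁, v₁, w₁) = (5, -4, -3) − 0.04·(4, -15, -17) = (4.84, -3.4, -2.32)
(u₂, v₂, w₂) = (4.84, -3.4, -2.32) − 0.04·(3.68, -13.12, -15.04) = (4.6928, -2.8752, -1.7184)
(u₃, v₃, w₃) = (4.6928, -2.8752, -1.7184) − 0.04·(3.3856, -11.4688, -13.312) = (4.557376, -2.416448, -1.18592)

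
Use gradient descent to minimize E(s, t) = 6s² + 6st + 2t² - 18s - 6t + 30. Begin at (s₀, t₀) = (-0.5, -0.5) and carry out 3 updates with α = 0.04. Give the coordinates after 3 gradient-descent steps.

(1.246624, 0.033696)

∇E = (12s + 6t - 18, 6s + 4t - 6)
(s₁, t₁) = (-0.5, -0.5) − 0.04·(-27, -11) = (0.58, -0.06)
(s₂, t₂) = (0.58, -0.06) − 0.04·(-11.4, -2.76) = (1.036, 0.0504)
(s₃, t₃) = (1.036, 0.0504) − 0.04·(-5.2656, 0.4176) = (1.246624, 0.033696)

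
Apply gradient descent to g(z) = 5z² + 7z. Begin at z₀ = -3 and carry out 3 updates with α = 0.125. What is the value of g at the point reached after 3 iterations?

-2.44354248046875

g′(z) = 10z + 7
Step 1: g′(-3) = -23; z₁ = -3 − 0.125·(-23) = -0.125
Step 2: g′(-0.125) = 5.75; z₂ = -0.125 − 0.125·5.75 = -0.84375
Step 3: g′(-0.84375) = -1.4375; z₃ = -0.84375 − 0.125·(-1.4375) = -0.6640625
g(-0.6640625) = -2.44354248046875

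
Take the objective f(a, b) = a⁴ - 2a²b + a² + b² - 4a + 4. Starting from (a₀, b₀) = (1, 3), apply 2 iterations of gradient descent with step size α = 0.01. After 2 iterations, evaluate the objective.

2.888959150625

∇f = (4a³ - 4ab + 2a - 4, -2a² + 2b)
(a₁, b₁) = (1, 3) − 0.01·(-10, 4) = (1.1, 2.96)
(a₂, b₂) = (1.1, 2.96) − 0.01·(-9.5, 3.5) = (1.195, 2.925)
f(1.195, 2.925) = 2.888959150625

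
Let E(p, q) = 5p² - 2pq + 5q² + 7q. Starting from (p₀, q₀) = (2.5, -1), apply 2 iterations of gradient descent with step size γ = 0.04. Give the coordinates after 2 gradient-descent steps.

∇E = (10p - 2q, -2p + 10q + 7)
Step 1: at (2.5, -1), ∇E = (27, -8) → (2.5, -1) − 0.04·(27, -8) = (1.42, -0.68)
Step 2: at (1.42, -0.68), ∇E = (15.56, -2.64) → (1.42, -0.68) − 0.04·(15.56, -2.64) = (0.7976, -0.5744)

(0.7976, -0.5744)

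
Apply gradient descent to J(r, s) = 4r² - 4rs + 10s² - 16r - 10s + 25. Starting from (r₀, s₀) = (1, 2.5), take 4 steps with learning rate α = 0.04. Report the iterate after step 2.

(1.9792, 0.8872)

∇J = (8r - 4s - 16, -4r + 20s - 10)
Step 1: at (1, 2.5), ∇J = (-18, 36) → (1, 2.5) − 0.04·(-18, 36) = (1.72, 1.06)
Step 2: at (1.72, 1.06), ∇J = (-6.48, 4.32) → (1.72, 1.06) − 0.04·(-6.48, 4.32) = (1.9792, 0.8872)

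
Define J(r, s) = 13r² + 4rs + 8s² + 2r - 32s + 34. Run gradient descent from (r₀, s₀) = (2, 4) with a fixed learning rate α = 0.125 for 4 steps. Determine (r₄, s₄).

∇J = (26r + 4s + 2, 4r + 16s - 32)
Step 1: at (2, 4), ∇J = (70, 40) → (2, 4) − 0.125·(70, 40) = (-6.75, -1)
Step 2: at (-6.75, -1), ∇J = (-177.5, -75) → (-6.75, -1) − 0.125·(-177.5, -75) = (15.4375, 8.375)
Step 3: at (15.4375, 8.375), ∇J = (436.875, 163.75) → (15.4375, 8.375) − 0.125·(436.875, 163.75) = (-39.171875, -12.09375)
Step 4: at (-39.171875, -12.09375), ∇J = (-1064.84375, -382.1875) → (-39.171875, -12.09375) − 0.125·(-1064.84375, -382.1875) = (93.93359375, 35.6796875)

(93.93359375, 35.6796875)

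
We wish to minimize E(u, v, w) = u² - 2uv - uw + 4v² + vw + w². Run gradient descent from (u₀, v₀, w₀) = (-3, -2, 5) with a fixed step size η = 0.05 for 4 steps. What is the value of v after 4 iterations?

∇E = (2u - 2v - w, -2u + 8v + w, -u + v + 2w)
Step 1: at (-3, -2, 5), ∇E = (-7, -5, 11) → (-3, -2, 5) − 0.05·(-7, -5, 11) = (-2.65, -1.75, 4.45)
Step 2: at (-2.65, -1.75, 4.45), ∇E = (-6.25, -4.25, 9.8) → (-2.65, -1.75, 4.45) − 0.05·(-6.25, -4.25, 9.8) = (-2.3375, -1.5375, 3.96)
Step 3: at (-2.3375, -1.5375, 3.96), ∇E = (-5.56, -3.665, 8.72) → (-2.3375, -1.5375, 3.96) − 0.05·(-5.56, -3.665, 8.72) = (-2.0595, -1.35425, 3.524)
Step 4: at (-2.0595, -1.35425, 3.524), ∇E = (-4.9345, -3.191, 7.75325) → (-2.0595, -1.35425, 3.524) − 0.05·(-4.9345, -3.191, 7.75325) = (-1.812775, -1.1947, 3.1363375)
v = -1.1947

-1.1947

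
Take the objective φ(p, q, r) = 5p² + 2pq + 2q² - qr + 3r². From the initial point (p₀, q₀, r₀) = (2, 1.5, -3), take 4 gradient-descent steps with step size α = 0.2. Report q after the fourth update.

1.2128

∇φ = (10p + 2q, 2p + 4q - r, -q + 6r)
Step 1: at (2, 1.5, -3), ∇φ = (23, 13, -19.5) → (2, 1.5, -3) − 0.2·(23, 13, -19.5) = (-2.6, -1.1, 0.9)
Step 2: at (-2.6, -1.1, 0.9), ∇φ = (-28.2, -10.5, 6.5) → (-2.6, -1.1, 0.9) − 0.2·(-28.2, -10.5, 6.5) = (3.04, 1, -0.4)
Step 3: at (3.04, 1, -0.4), ∇φ = (32.4, 10.48, -3.4) → (3.04, 1, -0.4) − 0.2·(32.4, 10.48, -3.4) = (-3.44, -1.096, 0.28)
Step 4: at (-3.44, -1.096, 0.28), ∇φ = (-36.592, -11.544, 2.776) → (-3.44, -1.096, 0.28) − 0.2·(-36.592, -11.544, 2.776) = (3.8784, 1.2128, -0.2752)
q = 1.2128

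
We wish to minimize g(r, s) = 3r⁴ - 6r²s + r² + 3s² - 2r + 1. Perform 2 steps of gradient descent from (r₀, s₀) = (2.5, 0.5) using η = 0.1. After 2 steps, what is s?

∇g = (12r³ - 12rs + 2r - 2, -6r² + 6s)
(r₁, s₁) = (2.5, 0.5) − 0.1·(175.5, -34.5) = (-15.05, 3.95)
(r₂, s₂) = (-15.05, 3.95) − 0.1·(-40225.0815, -1335.315) = (4007.45815, 137.4815)
s = 137.4815

137.4815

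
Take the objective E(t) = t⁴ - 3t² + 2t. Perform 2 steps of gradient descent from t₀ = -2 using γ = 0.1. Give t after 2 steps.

-0.5168

E′(t) = 4t³ - 6t + 2
Step 1: E′(-2) = -18; t₁ = -2 − 0.1·(-18) = -0.2
Step 2: E′(-0.2) = 3.168; t₂ = -0.2 − 0.1·3.168 = -0.5168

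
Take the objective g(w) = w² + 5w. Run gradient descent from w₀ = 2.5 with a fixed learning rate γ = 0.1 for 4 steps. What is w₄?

-0.452

g′(w) = 2w + 5
w₁ = 2.5 − 0.1·10 = 1.5
w₂ = 1.5 − 0.1·8 = 0.7
w₃ = 0.7 − 0.1·6.4 = 0.06
w₄ = 0.06 − 0.1·5.12 = -0.452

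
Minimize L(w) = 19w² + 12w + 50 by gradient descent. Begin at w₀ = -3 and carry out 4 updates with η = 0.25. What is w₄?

-14012.0625

L′(w) = 38w + 12
w₁ = -3 − 0.25·(-102) = 22.5
w₂ = 22.5 − 0.25·867 = -194.25
w₃ = -194.25 − 0.25·(-7369.5) = 1648.125
w₄ = 1648.125 − 0.25·62640.75 = -14012.0625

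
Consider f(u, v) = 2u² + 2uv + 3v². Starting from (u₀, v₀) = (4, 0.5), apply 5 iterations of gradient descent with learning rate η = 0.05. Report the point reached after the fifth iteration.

∇f = (4u + 2v, 2u + 6v)
Step 1: at (4, 0.5), ∇f = (17, 11) → (4, 0.5) − 0.05·(17, 11) = (3.15, -0.05)
Step 2: at (3.15, -0.05), ∇f = (12.5, 6) → (3.15, -0.05) − 0.05·(12.5, 6) = (2.525, -0.35)
Step 3: at (2.525, -0.35), ∇f = (9.4, 2.95) → (2.525, -0.35) − 0.05·(9.4, 2.95) = (2.055, -0.4975)
Step 4: at (2.055, -0.4975), ∇f = (7.225, 1.125) → (2.055, -0.4975) − 0.05·(7.225, 1.125) = (1.69375, -0.55375)
Step 5: at (1.69375, -0.55375), ∇f = (5.6675, 0.065) → (1.69375, -0.55375) − 0.05·(5.6675, 0.065) = (1.410375, -0.557)

(1.410375, -0.557)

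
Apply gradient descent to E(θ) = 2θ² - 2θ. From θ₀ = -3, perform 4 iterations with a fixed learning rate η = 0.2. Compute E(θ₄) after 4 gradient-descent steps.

-0.49993728

E′(θ) = 4θ - 2
θ₁ = -3 − 0.2·(-14) = -0.2
θ₂ = -0.2 − 0.2·(-2.8) = 0.36
θ₃ = 0.36 − 0.2·(-0.56) = 0.472
θ₄ = 0.472 − 0.2·(-0.112) = 0.4944
E(0.4944) = -0.49993728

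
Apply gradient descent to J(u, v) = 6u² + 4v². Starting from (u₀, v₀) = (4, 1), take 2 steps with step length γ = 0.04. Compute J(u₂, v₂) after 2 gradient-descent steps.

∇J = (12u, 8v)
Step 1: at (4, 1), ∇J = (48, 8) → (4, 1) − 0.04·(48, 8) = (2.08, 0.68)
Step 2: at (2.08, 0.68), ∇J = (24.96, 5.44) → (2.08, 0.68) − 0.04·(24.96, 5.44) = (1.0816, 0.4624)
J(1.0816, 0.4624) = 7.8744064

7.8744064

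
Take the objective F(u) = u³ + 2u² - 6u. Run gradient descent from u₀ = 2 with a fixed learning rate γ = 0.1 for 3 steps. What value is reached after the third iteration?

F′(u) = 3u² + 4u - 6
u₁ = 2 − 0.1·14 = 0.6
u₂ = 0.6 − 0.1·(-2.52) = 0.852
u₃ = 0.852 − 0.1·(-0.414288) = 0.8934288

0.8934288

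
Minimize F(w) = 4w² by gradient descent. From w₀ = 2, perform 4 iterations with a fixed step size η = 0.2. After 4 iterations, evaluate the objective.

F′(w) = 8w
w₁ = 2 − 0.2·16 = -1.2
w₂ = -1.2 − 0.2·(-9.6) = 0.72
w₃ = 0.72 − 0.2·5.76 = -0.432
w₄ = -0.432 − 0.2·(-3.456) = 0.2592
F(0.2592) = 0.26873856

0.26873856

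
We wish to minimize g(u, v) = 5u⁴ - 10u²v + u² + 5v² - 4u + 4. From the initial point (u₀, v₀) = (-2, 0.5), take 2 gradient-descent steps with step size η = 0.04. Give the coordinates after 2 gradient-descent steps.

∇g = (20u³ - 20uv + 2u - 4, -10u² + 10v)
Step 1: at (-2, 0.5), ∇g = (-148, -35) → (-2, 0.5) − 0.04·(-148, -35) = (3.92, 1.9)
Step 2: at (3.92, 1.9), ∇g = (1059.60576, -134.664) → (3.92, 1.9) − 0.04·(1059.60576, -134.664) = (-38.4642304, 7.28656)

(-38.4642304, 7.28656)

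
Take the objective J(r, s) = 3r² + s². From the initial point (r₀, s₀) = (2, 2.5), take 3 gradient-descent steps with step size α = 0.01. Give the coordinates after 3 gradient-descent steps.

∇J = (6r, 2s)
(r₁, s₁) = (2, 2.5) − 0.01·(12, 5) = (1.88, 2.45)
(r₂, s₂) = (1.88, 2.45) − 0.01·(11.28, 4.9) = (1.7672, 2.401)
(r₃, s₃) = (1.7672, 2.401) − 0.01·(10.6032, 4.802) = (1.661168, 2.35298)

(1.661168, 2.35298)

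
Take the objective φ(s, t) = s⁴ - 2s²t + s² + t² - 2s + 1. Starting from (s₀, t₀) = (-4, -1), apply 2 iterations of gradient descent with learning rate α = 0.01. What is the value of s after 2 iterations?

-1.03952672

∇φ = (4s³ - 4st + 2s - 2, -2s² + 2t)
(s₁, t₁) = (-4, -1) − 0.01·(-282, -34) = (-1.18, -0.66)
(s₂, t₂) = (-1.18, -0.66) − 0.01·(-14.047328, -4.1048) = (-1.03952672, -0.618952)
s = -1.03952672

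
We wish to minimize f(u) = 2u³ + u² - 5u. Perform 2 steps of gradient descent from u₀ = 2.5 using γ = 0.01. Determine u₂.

1.8615625

f′(u) = 6u² + 2u - 5
u₁ = 2.5 − 0.01·37.5 = 2.125
u₂ = 2.125 − 0.01·26.34375 = 1.8615625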